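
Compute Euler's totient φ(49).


Factor n: 49 = 7^2
φ(n) = n · ∏(1 - 1/p) over distinct primes p | n
φ(49) = 49 · (1 - 1/7) = 42

φ(49) = 42


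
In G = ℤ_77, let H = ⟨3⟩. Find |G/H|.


|⟨3⟩| = n / gcd(3, 77) = 77 / 1 = 77
H is normal (ℤ_77 is abelian).
|G/H| = |G| / |H| = 77 / 77 = 1

|G/H| = 1


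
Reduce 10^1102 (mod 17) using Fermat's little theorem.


Fermat's little theorem: if p is prime and gcd(a,p)=1, then a^(p-1) ≡ 1 (mod p)
p = 17 is prime, gcd(10,17) = 1
Reduce exponent: 1102 mod 16 = 14
So 10^1102 ≡ 10^14 (mod 17)
10^14 mod 17 = 8

10^1102 ≡ 8 (mod 17)


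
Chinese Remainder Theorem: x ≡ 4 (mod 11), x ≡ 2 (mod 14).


m₁ = 11, m₂ = 14, gcd = 1, so CRT applies. M = m₁·m₂ = 154
Let M₁ = M/m₁ = 14, M₂ = M/m₂ = 11
Find y₁ ≡ M₁⁻¹ (mod m₁): 14⁻¹ ≡ 4 (mod 11)
Find y₂ ≡ M₂⁻¹ (mod m₂): 11⁻¹ ≡ 9 (mod 14)
x = a₁·M₁·y₁ + a₂·M₂·y₂ = 4·14·4 + 2·11·9 = 422
Reduce mod 154: x ≡ 114
Check: 114 mod 11 = 4 ✓, 114 mod 14 = 2 ✓

x ≡ 114 (mod 154)


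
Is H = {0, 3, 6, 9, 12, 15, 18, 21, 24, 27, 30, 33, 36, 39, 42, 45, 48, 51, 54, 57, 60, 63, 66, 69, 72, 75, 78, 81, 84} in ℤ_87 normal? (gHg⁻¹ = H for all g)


H = {0, 3, 6, 9, 12, 15, 18, 21, 24, 27, 30, 33, 36, 39, 42, 45, 48, 51, 54, 57, 60, 63, 66, 69, 72, 75, 78, 81, 84} in ℤ_87
ℤ_87 is abelian; every subgroup of an abelian group is normal

Yes, normal subgroup


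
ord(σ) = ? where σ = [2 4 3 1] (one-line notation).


Cycle decomposition: (1 2 4)
Cycle lengths: 3
Order = lcm(3) = 3

ord(σ) = 3


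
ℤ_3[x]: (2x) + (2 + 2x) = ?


Add coefficients mod 3:
x^0: 0 + 2 = 2 (mod 3)
x^1: 2 + 2 = 1 (mod 3)
Result: 2 + x

f + g = 2 + x


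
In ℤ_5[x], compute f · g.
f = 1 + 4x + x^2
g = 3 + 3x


Expand and collect like terms; reduce coefficients mod 5:
x^0: 1·3 = 3 ≡ 3 (mod 5)
x^1: 1·3 + 4·3 = 15 ≡ 0 (mod 5)
x^2: 4·3 + 1·3 = 15 ≡ 0 (mod 5)
x^3: 1·3 = 3 ≡ 3 (mod 5)
Result: 3 + 3x^3

f · g = 3 + 3x^3


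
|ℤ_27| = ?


ℤ_n has n elements.

|ℤ_27| = 27


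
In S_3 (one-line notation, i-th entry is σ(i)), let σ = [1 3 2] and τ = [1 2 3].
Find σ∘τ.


σ∘τ: apply τ first, then σ
1 →τ 1 →σ 1
2 →τ 2 →σ 3
3 →τ 3 →σ 2

σ∘τ = [1 3 2]


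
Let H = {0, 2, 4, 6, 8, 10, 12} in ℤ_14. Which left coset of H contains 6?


6 + H = {6 + h (mod 14) : h ∈ H}
6+0=6, 6+2=8, 6+4=10, 6+6=12, 6+8=0, 6+10=2, 6+12=4
6 + H = {0, 2, 4, 6, 8, 10, 12} = 0 + H

6 + H = {0, 2, 4, 6, 8, 10, 12}


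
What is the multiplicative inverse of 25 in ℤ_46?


Use the extended Euclidean algorithm to write 1 = 25·s + 46·t; then s mod 46 is the inverse.
Euclidean algorithm:
  25 = 0·46 + 25
  46 = 1·25 + 21
  25 = 1·21 + 4
  21 = 5·4 + 1
  4 = 4·1 + 0
gcd(25,46) = 1
Back-substitution gives: 25·(-11) + 46·(6) = 1
So 25⁻¹ ≡ -11 ≡ 35 (mod 46)
Check: 25 × 35 = 875 ≡ 1 (mod 46) ✓

25⁻¹ ≡ 35 (mod 46)


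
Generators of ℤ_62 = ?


g generates ℤ_n iff gcd(g,n) = 1
Prime factors of 62: 2, 31
Generators are g ∈ {1,...,61} not divisible by any of these primes.
Generators: {1, 3, 5, 7, 9, 11, 13, 15, 17, 19, 21, 23, 25, 27, 29, 33, 35, 37, 39, 41, 43, 45, 47, 49, 51, 53, 55, 57, 59, 61}
Number of generators = φ(62) = 30

Generators of ℤ_62 = {1, 3, 5, 7, 9, 11, 13, 15, 17, 19, 21, 23, 25, 27, 29, 33, 35, 37, 39, 41, 43, 45, 47, 49, 51, 53, 55, 57, 59, 61}


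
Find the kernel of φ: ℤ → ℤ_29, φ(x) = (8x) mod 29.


Kernel = preimage of identity
ker(φ) = {x ∈ ℤ : 8x ≡ 0 (mod 29)}. gcd(8,29) = 1, so 8x ≡ 0 (mod 29) ⟺ x ≡ 0 (mod 29/1 = 29). Hence ker(φ) = 29ℤ

ker(φ) = 29ℤ


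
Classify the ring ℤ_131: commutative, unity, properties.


ℤ_131 is a commutative ring with unity 1; 131 is prime, so ℤ_131 is a field (hence an integral domain)
Commutative: Yes
Integral domain: Yes
Has unity: Yes

ℤ_131: Commutative=Yes, Unity=Yes


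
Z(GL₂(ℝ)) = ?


Z(G) = {g ∈ G | gx = xg for all x ∈ G}
Only scalar multiples of the identity commute with all invertible matrices

Z(GL₂(ℝ)) = {aI : a ∈ ℝ, a ≠ 0}


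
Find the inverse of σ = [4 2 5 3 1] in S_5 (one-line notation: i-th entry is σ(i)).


To find σ⁻¹, swap domain and range:
σ(1) = 4 → σ⁻¹(4) = 1
σ(2) = 2 → σ⁻¹(2) = 2
σ(3) = 5 → σ⁻¹(5) = 3
σ(4) = 3 → σ⁻¹(3) = 4
σ(5) = 1 → σ⁻¹(1) = 5

σ⁻¹ = [5 2 4 1 3]


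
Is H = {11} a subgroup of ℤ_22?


Subgroup test for H = {11} in (ℤ_22, +):
(1) 0 ∈ H? No
(2) Closure: for all a,b ∈ H, (a+b) mod 22 ∈ H? No  [counterexample: 11 + 11 = 0 ∉ H]
(3) Inverses: for all a ∈ H, -a mod 22 ∈ H? Yes

No, H is not a subgroup of ℤ_22


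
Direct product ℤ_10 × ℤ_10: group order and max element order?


|ℤ_10 × ℤ_10| = 10 × 10 = 100
Max element order = lcm(10,10) = 10
Cyclic? No (gcd=10)

|ℤ_10×ℤ_10| = 100, max element order = 10


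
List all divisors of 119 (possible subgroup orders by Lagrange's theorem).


Lagrange's theorem: |H| divides |G|
|G| = 119
Divisors of 119: 1, 7, 17, 119

Possible subgroup orders: {1, 7, 17, 119}


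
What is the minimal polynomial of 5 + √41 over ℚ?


Let α = 5 + √41. Then α - 5 = √41, so (α - 5)² = 41, giving α² - 10α - 16 = 0. Degree 2 and α ∉ ℚ, so this is the minimal polynomial.

Minimal polynomial: x² - 10x - 16


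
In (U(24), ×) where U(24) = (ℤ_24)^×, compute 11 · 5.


Operation: multiplication mod 24
11 · 5 = (a × b) mod 24 with a = 11, b = 5

11 · 5 = 7


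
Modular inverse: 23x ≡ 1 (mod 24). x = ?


Use the extended Euclidean algorithm to write 1 = 23·s + 24·t; then s mod 24 is the inverse.
Euclidean algorithm:
  23 = 0·24 + 23
  24 = 1·23 + 1
  23 = 23·1 + 0
gcd(23,24) = 1
Back-substitution gives: 23·(-1) + 24·(1) = 1
So 23⁻¹ ≡ -1 ≡ 23 (mod 24)
Check: 23 × 23 = 529 ≡ 1 (mod 24) ✓

23⁻¹ ≡ 23 (mod 24)


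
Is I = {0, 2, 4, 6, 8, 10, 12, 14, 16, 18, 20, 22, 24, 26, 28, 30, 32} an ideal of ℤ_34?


Check ideal conditions for I = {0, 2, 4, 6, 8, 10, 12, 14, 16, 18, 20, 22, 24, 26, 28, 30, 32} in ℤ_34:
(1) I is an additive subgroup? Yes
(2) For r ∈ ℤ_34 and a ∈ I: r·a ∈ I? Yes

Yes, I is an ideal of ℤ_34


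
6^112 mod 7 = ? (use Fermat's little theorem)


Fermat's little theorem: if p is prime and gcd(a,p)=1, then a^(p-1) ≡ 1 (mod p)
p = 7 is prime, gcd(6,7) = 1
Reduce exponent: 112 mod 6 = 4
So 6^112 ≡ 6^4 (mod 7)
6^4 mod 7 = 1

6^112 ≡ 1 (mod 7)


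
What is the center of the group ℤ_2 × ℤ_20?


Z(G) = {g ∈ G | gx = xg for all x ∈ G}
Direct product of abelian groups is abelian, so Z(G) = G

Z(ℤ_2 × ℤ_20) = ℤ_2 × ℤ_20


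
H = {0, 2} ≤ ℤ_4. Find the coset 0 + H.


0 + H = {0 + h (mod 4) : h ∈ H}
0+0=0, 0+2=2

0 + H = {0, 2}


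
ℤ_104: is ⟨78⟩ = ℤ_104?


g generates ℤ_n iff gcd(g, n) = 1
gcd(78, 104) = 26
Since gcd = 26 ≠ 1, ⟨78⟩ has order 4 < 104, so 78 is not a generator.

No, 78 does not generate ℤ_104


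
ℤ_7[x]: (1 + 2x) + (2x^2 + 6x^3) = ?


Add coefficients mod 7:
x^0: 1 + 0 = 1 (mod 7)
x^1: 2 + 0 = 2 (mod 7)
x^2: 0 + 2 = 2 (mod 7)
x^3: 0 + 6 = 6 (mod 7)
Result: 1 + 2x + 2x^2 + 6x^3

f + g = 1 + 2x + 2x^2 + 6x^3


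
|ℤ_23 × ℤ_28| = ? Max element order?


|ℤ_23 × ℤ_28| = 23 × 28 = 644
Max element order = lcm(23,28) = 644
Cyclic? Yes (gcd=1)

|ℤ_23×ℤ_28| = 644, max element order = 644


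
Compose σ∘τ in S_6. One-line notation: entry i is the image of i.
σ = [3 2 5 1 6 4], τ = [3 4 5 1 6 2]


σ∘τ: apply τ first, then σ
1 →τ 3 →σ 5
2 →τ 4 →σ 1
3 →τ 5 →σ 6
4 →τ 1 →σ 3
5 →τ 6 →σ 4
6 →τ 2 →σ 2

σ∘τ = [5 1 6 3 4 2]


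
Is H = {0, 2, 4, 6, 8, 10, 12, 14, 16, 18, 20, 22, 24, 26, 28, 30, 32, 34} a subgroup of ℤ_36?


Subgroup test for H = {0, 2, 4, 6, 8, 10, 12, 14, 16, 18, 20, 22, 24, 26, 28, 30, 32, 34} in (ℤ_36, +):
(1) 0 ∈ H? Yes
(2) Closure: for all a,b ∈ H, (a+b) mod 36 ∈ H? Yes
(3) Inverses: for all a ∈ H, -a mod 36 ∈ H? Yes

Yes, H is a subgroup of ℤ_36


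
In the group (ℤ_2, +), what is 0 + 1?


Operation: addition mod 2
0 + 1 = (a + b) mod 2 with a = 0, b = 1

0 + 1 = 1


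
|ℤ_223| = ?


ℤ_n has n elements.

|ℤ_223| = 223


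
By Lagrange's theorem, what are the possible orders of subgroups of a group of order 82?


Lagrange's theorem: |H| divides |G|
|G| = 82
Divisors of 82: 1, 2, 41, 82

Possible subgroup orders: {1, 2, 41, 82}


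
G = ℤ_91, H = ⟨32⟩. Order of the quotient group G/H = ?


|⟨32⟩| = n / gcd(32, 91) = 91 / 1 = 91
H is normal (ℤ_91 is abelian).
|G/H| = |G| / |H| = 91 / 91 = 1

|G/H| = 1


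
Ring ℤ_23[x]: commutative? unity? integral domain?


ℤ_23 is a field (n prime), so ℤ_23[x] is a commutative integral domain with unity
Commutative: Yes
Integral domain: Yes
Has unity: Yes

ℤ_23[x]: Commutative=Yes, Unity=Yes


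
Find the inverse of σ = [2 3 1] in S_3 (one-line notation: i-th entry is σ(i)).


To find σ⁻¹, swap domain and range:
σ(1) = 2 → σ⁻¹(2) = 1
σ(2) = 3 → σ⁻¹(3) = 2
σ(3) = 1 → σ⁻¹(1) = 3

σ⁻¹ = [3 1 2]


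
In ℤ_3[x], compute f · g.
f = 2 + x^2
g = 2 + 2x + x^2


Expand and collect like terms; reduce coefficients mod 3:
x^0: 2·2 = 4 ≡ 1 (mod 3)
x^1: 2·2 + 0·2 = 4 ≡ 1 (mod 3)
x^2: 2·1 + 0·2 + 1·2 = 4 ≡ 1 (mod 3)
x^3: 0·1 + 1·2 = 2 ≡ 2 (mod 3)
x^4: 1·1 = 1 ≡ 1 (mod 3)
Result: 1 + x + x^2 + 2x^3 + x^4

f · g = 1 + x + x^2 + 2x^3 + x^4


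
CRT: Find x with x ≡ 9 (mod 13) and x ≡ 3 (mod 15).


m₁ = 13, m₂ = 15, gcd = 1, so CRT applies. M = m₁·m₂ = 195
Let M₁ = M/m₁ = 15, M₂ = M/m₂ = 13
Find y₁ ≡ M₁⁻¹ (mod m₁): 15⁻¹ ≡ 7 (mod 13)
Find y₂ ≡ M₂⁻¹ (mod m₂): 13⁻¹ ≡ 7 (mod 15)
x = a₁·M₁·y₁ + a₂·M₂·y₂ = 9·15·7 + 3·13·7 = 1218
Reduce mod 195: x ≡ 48
Check: 48 mod 13 = 9 ✓, 48 mod 15 = 3 ✓

x ≡ 48 (mod 195)


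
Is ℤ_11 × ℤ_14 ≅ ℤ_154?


Comparing ℤ_11 × ℤ_14 and ℤ_154:
gcd(11,14) = 1, so ℤ_11 × ℤ_14 ≅ ℤ_154 (CRT)

Yes, ℤ_11 × ℤ_14 ≅ ℤ_154


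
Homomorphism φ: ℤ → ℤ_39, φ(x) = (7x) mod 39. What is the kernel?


Kernel = preimage of identity
ker(φ) = {x ∈ ℤ : 7x ≡ 0 (mod 39)}. gcd(7,39) = 1, so 7x ≡ 0 (mod 39) ⟺ x ≡ 0 (mod 39/1 = 39). Hence ker(φ) = 39ℤ

ker(φ) = 39ℤ


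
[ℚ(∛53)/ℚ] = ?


∛53 has minimal polynomial x³ - 53 (irreducible over ℚ since 53 is not a perfect cube)

[ℚ(∛53)/ℚ] = 3


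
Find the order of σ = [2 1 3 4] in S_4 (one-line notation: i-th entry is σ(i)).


Cycle decomposition: (1 2)
Cycle lengths: 2
Order = lcm(2) = 2

ord(σ) = 2


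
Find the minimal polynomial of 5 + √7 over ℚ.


Let α = 5 + √7. Then α - 5 = √7, so (α - 5)² = 7, giving α² - 10α + 18 = 0. Degree 2 and α ∉ ℚ, so this is the minimal polynomial.

Minimal polynomial: x² - 10x + 18


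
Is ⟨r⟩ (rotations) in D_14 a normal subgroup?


H = ⟨r⟩ (rotations) in D_14
The rotation subgroup ⟨r⟩ has index 2 in D_14, so it is normal

Yes, normal subgroup


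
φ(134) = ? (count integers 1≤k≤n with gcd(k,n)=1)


Factor n: 134 = 2 × 67
φ(n) = n · ∏(1 - 1/p) over distinct primes p | n
φ(134) = 134 · (1 - 1/2) · (1 - 1/67) = 66

φ(134) = 66


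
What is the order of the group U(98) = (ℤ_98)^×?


U(n) is the group of units mod n; |U(n)| = φ(n)
|U(98)| = φ(98) = 42

|U(98) = (ℤ_98)^×| = 42


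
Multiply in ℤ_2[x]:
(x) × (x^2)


Expand and collect like terms; reduce coefficients mod 2:
x^0: 0·0 = 0 ≡ 0 (mod 2)
x^1: 0·0 + 1·0 = 0 ≡ 0 (mod 2)
x^2: 0·1 + 1·0 = 0 ≡ 0 (mod 2)
x^3: 1·1 = 1 ≡ 1 (mod 2)
Result: x^3

f · g = x^3


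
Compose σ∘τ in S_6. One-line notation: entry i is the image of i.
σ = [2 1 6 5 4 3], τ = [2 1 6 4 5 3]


σ∘τ: apply τ first, then σ
1 →τ 2 →σ 1
2 →τ 1 →σ 2
3 →τ 6 →σ 3
4 →τ 4 →σ 5
5 →τ 5 →σ 4
6 →τ 3 →σ 6

σ∘τ = [1 2 3 5 4 6]


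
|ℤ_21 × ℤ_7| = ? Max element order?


|ℤ_21 × ℤ_7| = 21 × 7 = 147
Max element order = lcm(21,7) = 21
Cyclic? No (gcd=7)

|ℤ_21×ℤ_7| = 147, max element order = 21


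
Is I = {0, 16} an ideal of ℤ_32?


Check ideal conditions for I = {0, 16} in ℤ_32:
(1) I is an additive subgroup? Yes
(2) For r ∈ ℤ_32 and a ∈ I: r·a ∈ I? Yes

Yes, I is an ideal of ℤ_32


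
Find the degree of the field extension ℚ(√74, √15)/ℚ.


[ℚ(√74,√15):ℚ] = [ℚ(√74,√15):ℚ(√74)]·[ℚ(√74):ℚ] = 2·2 = 4

[ℚ(√74, √15)/ℚ] = 4


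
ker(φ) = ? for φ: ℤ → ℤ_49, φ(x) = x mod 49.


Kernel = preimage of identity
ker(φ) = {x ∈ ℤ : x ≡ 0 (mod 49)} = 49ℤ = {0, ±49, ±98, ...}

ker(φ) = 49ℤ


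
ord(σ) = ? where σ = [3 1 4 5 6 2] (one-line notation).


Cycle decomposition: (1 3 4 5 6 2)
Cycle lengths: 6
Order = lcm(6) = 6

ord(σ) = 6


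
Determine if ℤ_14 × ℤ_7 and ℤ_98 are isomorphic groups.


Comparing ℤ_14 × ℤ_7 and ℤ_98:
gcd(14,7) = 7 ≠ 1. Max element order in ℤ_14×ℤ_7 is lcm(14,7) = 14 < 98, so it has no element of order 98

No, ℤ_14 × ℤ_7 ≇ ℤ_98


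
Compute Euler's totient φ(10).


φ(n) = count of k ∈ {1,...,n} with gcd(k,n)=1
Coprimes to 10: {1, 3, 7, 9}
Count: 4

φ(10) = 4


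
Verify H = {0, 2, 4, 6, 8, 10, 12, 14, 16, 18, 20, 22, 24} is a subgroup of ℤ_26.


Subgroup test for H = {0, 2, 4, 6, 8, 10, 12, 14, 16, 18, 20, 22, 24} in (ℤ_26, +):
(1) 0 ∈ H? Yes
(2) Closure: for all a,b ∈ H, (a+b) mod 26 ∈ H? Yes
(3) Inverses: for all a ∈ H, -a mod 26 ∈ H? Yes

Yes, H is a subgroup of ℤ_26


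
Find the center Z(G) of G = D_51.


Z(G) = {g ∈ G | gx = xg for all x ∈ G}
For odd n, Z(D_n) = {e}: no nontrivial rotation commutes with all reflections

Z(D_51) = {e}


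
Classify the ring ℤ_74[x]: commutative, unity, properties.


ℤ_74 has zero divisors (2·37 ≡ 0), and these lift to constant zero divisors in ℤ_74[x]; so not an integral domain
Commutative: Yes
Integral domain: No
Has unity: Yes

ℤ_74[x]: Commutative=Yes, Unity=Yes


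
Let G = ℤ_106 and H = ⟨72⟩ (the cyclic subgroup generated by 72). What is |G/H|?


|⟨72⟩| = n / gcd(72, 106) = 106 / 2 = 53
H is normal (ℤ_106 is abelian).
|G/H| = |G| / |H| = 106 / 53 = 2

|G/H| = 2


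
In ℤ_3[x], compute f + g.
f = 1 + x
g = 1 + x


Add coefficients mod 3:
x^0: 1 + 1 = 2 (mod 3)
x^1: 1 + 1 = 2 (mod 3)
Result: 2 + 2x

f + g = 2 + 2x


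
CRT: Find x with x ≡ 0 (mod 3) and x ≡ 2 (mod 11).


m₁ = 3, m₂ = 11, gcd = 1, so CRT applies. M = m₁·m₂ = 33
Let M₁ = M/m₁ = 11, M₂ = M/m₂ = 3
Find y₁ ≡ M₁⁻¹ (mod m₁): 11⁻¹ ≡ 2 (mod 3)
Find y₂ ≡ M₂⁻¹ (mod m₂): 3⁻¹ ≡ 4 (mod 11)
x = a₁·M₁·y₁ + a₂·M₂·y₂ = 0·11·2 + 2·3·4 = 24
Reduce mod 33: x ≡ 24
Check: 24 mod 3 = 0 ✓, 24 mod 11 = 2 ✓

x ≡ 24 (mod 33)


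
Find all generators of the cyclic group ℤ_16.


g generates ℤ_n iff gcd(g,n) = 1
Checking each g ∈ {1,...,15}:
gcd(1,16) = 1
gcd(2,16) = 2
gcd(3,16) = 1
gcd(4,16) = 4
gcd(5,16) = 1
gcd(6,16) = 2
gcd(7,16) = 1
gcd(8,16) = 8
gcd(9,16) = 1
gcd(10,16) = 2
gcd(11,16) = 1
gcd(12,16) = 4
gcd(13,16) = 1
gcd(14,16) = 2
gcd(15,16) = 1
Generators: {1, 3, 5, 7, 9, 11, 13, 15}
Number of generators = φ(16) = 8

Generators of ℤ_16 = {1, 3, 5, 7, 9, 11, 13, 15}


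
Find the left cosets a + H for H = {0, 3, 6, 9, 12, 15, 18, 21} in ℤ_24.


H = {0, 3, 6, 9, 12, 15, 18, 21}, |H| = 8
Number of cosets = |G|/|H| = 24/8 = 3
0 + H = {0, 3, 6, 9, 12, 15, 18, 21}
1 + H = {1, 4, 7, 10, 13, 16, 19, 22}
2 + H = {2, 5, 8, 11, 14, 17, 20, 23}

Cosets: 0+H={0,3,6,9,12,15,18,21}; 1+H={1,4,7,10,13,16,19,22}; 2+H={2,5,8,11,14,17,20,23}


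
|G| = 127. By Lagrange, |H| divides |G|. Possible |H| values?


Lagrange's theorem: |H| divides |G|
|G| = 127
Divisors of 127: 1, 127

Possible subgroup orders: {1, 127}


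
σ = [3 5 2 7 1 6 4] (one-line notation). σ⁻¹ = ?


To find σ⁻¹, swap domain and range:
σ(1) = 3 → σ⁻¹(3) = 1
σ(2) = 5 → σ⁻¹(5) = 2
σ(3) = 2 → σ⁻¹(2) = 3
σ(4) = 7 → σ⁻¹(7) = 4
σ(5) = 1 → σ⁻¹(1) = 5
σ(6) = 6 → σ⁻¹(6) = 6
σ(7) = 4 → σ⁻¹(4) = 7

σ⁻¹ = [5 3 1 7 2 6 4]


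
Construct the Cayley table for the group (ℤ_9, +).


Elements: {0, 1, 2, 3, 4, 5, 6, 7, 8}
Operation: addition mod 9
Entry (a, b) = (a + b) mod 9

Cayley table:
  | 0 | 1 | 2 | 3 | 4 | 5 | 6 | 7 | 8
0 | 0 | 1 | 2 | 3 | 4 | 5 | 6 | 7 | 8
1 | 1 | 2 | 3 | 4 | 5 | 6 | 7 | 8 | 0
2 | 2 | 3 | 4 | 5 | 6 | 7 | 8 | 0 | 1
3 | 3 | 4 | 5 | 6 | 7 | 8 | 0 | 1 | 2
4 | 4 | 5 | 6 | 7 | 8 | 0 | 1 | 2 | 3
5 | 5 | 6 | 7 | 8 | 0 | 1 | 2 | 3 | 4
6 | 6 | 7 | 8 | 0 | 1 | 2 | 3 | 4 | 5
7 | 7 | 8 | 0 | 1 | 2 | 3 | 4 | 5 | 6
8 | 8 | 0 | 1 | 2 | 3 | 4 | 5 | 6 | 7


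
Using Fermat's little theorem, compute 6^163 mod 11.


Fermat's little theorem: if p is prime and gcd(a,p)=1, then a^(p-1) ≡ 1 (mod p)
p = 11 is prime, gcd(6,11) = 1
Reduce exponent: 163 mod 10 = 3
So 6^163 ≡ 6^3 (mod 11)
6^3 mod 11 = 7

6^163 ≡ 7 (mod 11)


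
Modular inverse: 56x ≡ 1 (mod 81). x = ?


Use the extended Euclidean algorithm to write 1 = 56·s + 81·t; then s mod 81 is the inverse.
Euclidean algorithm:
  56 = 0·81 + 56
  81 = 1·56 + 25
  56 = 2·25 + 6
  25 = 4·6 + 1
  6 = 6·1 + 0
gcd(56,81) = 1
Back-substitution gives: 56·(-13) + 81·(9) = 1
So 56⁻¹ ≡ -13 ≡ 68 (mod 81)
Check: 56 × 68 = 3808 ≡ 1 (mod 81) ✓

56⁻¹ ≡ 68 (mod 81)


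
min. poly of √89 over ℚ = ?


√89 satisfies x² - 89 = 0, irreducible over ℚ since 89 is squarefree

Minimal polynomial: x² - 89


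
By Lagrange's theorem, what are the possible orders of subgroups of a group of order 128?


Lagrange's theorem: |H| divides |G|
|G| = 128
Divisors of 128: 1, 2, 4, 8, 16, 32, 64, 128

Possible subgroup orders: {1, 2, 4, 8, 16, 32, 64, 128}


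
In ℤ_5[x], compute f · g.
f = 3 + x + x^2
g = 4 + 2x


Expand and collect like terms; reduce coefficients mod 5:
x^0: 3·4 = 12 ≡ 2 (mod 5)
x^1: 3·2 + 1·4 = 10 ≡ 0 (mod 5)
x^2: 1·2 + 1·4 = 6 ≡ 1 (mod 5)
x^3: 1·2 = 2 ≡ 2 (mod 5)
Result: 2 + x^2 + 2x^3

f · g = 2 + x^2 + 2x^3


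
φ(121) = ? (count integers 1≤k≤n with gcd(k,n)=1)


Factor n: 121 = 11^2
φ(n) = n · ∏(1 - 1/p) over distinct primes p | n
φ(121) = 121 · (1 - 1/11) = 110

φ(121) = 110


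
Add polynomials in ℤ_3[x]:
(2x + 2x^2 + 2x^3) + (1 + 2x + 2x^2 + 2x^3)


Add coefficients mod 3:
x^0: 0 + 1 = 1 (mod 3)
x^1: 2 + 2 = 1 (mod 3)
x^2: 2 + 2 = 1 (mod 3)
x^3: 2 + 2 = 1 (mod 3)
Result: 1 + x + x^2 + x^3

f + g = 1 + x + x^2 + x^3


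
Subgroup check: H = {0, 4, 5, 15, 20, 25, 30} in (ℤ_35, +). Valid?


Subgroup test for H = {0, 4, 5, 15, 20, 25, 30} in (ℤ_35, +):
(1) 0 ∈ H? Yes
(2) Closure: for all a,b ∈ H, (a+b) mod 35 ∈ H? No  [counterexample: 4 + 4 = 8 ∉ H]
(3) Inverses: for all a ∈ H, -a mod 35 ∈ H? No

No, H is not a subgroup of ℤ_35


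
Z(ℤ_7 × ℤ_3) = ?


Z(G) = {g ∈ G | gx = xg for all x ∈ G}
Direct product of abelian groups is abelian, so Z(G) = G

Z(ℤ_7 × ℤ_3) = ℤ_7 × ℤ_3


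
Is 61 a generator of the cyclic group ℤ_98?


g generates ℤ_n iff gcd(g, n) = 1
gcd(61, 98) = 1
Since gcd = 1, 61 is a generator.

Yes, 61 generates ℤ_98


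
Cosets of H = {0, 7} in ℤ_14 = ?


H = {0, 7}, |H| = 2
Number of cosets = |G|/|H| = 14/2 = 7
0 + H = {0, 7}
1 + H = {1, 8}
2 + H = {2, 9}
3 + H = {3, 10}
4 + H = {4, 11}
5 + H = {5, 12}
6 + H = {6, 13}

Cosets: 0+H={0,7}; 1+H={1,8}; 2+H={2,9}; 3+H={3,10}; 4+H={4,11}; 5+H={5,12}; 6+H={6,13}


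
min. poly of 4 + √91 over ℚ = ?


Let α = 4 + √91. Then α - 4 = √91, so (α - 4)² = 91, giving α² - 8α - 75 = 0. Degree 2 and α ∉ ℚ, so this is the minimal polynomial.

Minimal polynomial: x² - 8x - 75


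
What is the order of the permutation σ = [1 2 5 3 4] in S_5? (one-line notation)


Cycle decomposition: (3 5 4)
Cycle lengths: 3
Order = lcm(3) = 3

ord(σ) = 3


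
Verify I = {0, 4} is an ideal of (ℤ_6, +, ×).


Check ideal conditions for I = {0, 4} in ℤ_6:
(1) I is an additive subgroup? No
(2) For r ∈ ℤ_6 and a ∈ I: r·a ∈ I? No  [counterexample: r=2, a=4, r·a mod 6 = 2 ∉ I]

No, I is not an ideal of ℤ_6


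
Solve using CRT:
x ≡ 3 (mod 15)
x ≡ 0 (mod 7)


m₁ = 15, m₂ = 7, gcd = 1, so CRT applies. M = m₁·m₂ = 105
Let M₁ = M/m₁ = 7, M₂ = M/m₂ = 15
Find y₁ ≡ M₁⁻¹ (mod m₁): 7⁻¹ ≡ 13 (mod 15)
Find y₂ ≡ M₂⁻¹ (mod m₂): 15⁻¹ ≡ 1 (mod 7)
x = a₁·M₁·y₁ + a₂·M₂·y₂ = 3·7·13 + 0·15·1 = 273
Reduce mod 105: x ≡ 63
Check: 63 mod 15 = 3 ✓, 63 mod 7 = 0 ✓

x ≡ 63 (mod 105)


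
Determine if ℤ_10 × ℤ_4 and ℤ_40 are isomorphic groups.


Comparing ℤ_10 × ℤ_4 and ℤ_40:
gcd(10,4) = 2 ≠ 1. Max element order in ℤ_10×ℤ_4 is lcm(10,4) = 20 < 40, so it has no element of order 40

No, ℤ_10 × ℤ_4 ≇ ℤ_40


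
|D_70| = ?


|D_n| = 2n (n rotations and n reflections)
|D_70| = 2×70 = 140

|D_70| = 140


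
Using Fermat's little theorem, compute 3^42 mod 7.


Fermat's little theorem: if p is prime and gcd(a,p)=1, then a^(p-1) ≡ 1 (mod p)
p = 7 is prime, gcd(3,7) = 1
Reduce exponent: 42 mod 6 = 0
So 3^42 ≡ 3^0 (mod 7)
3^0 = 1

3^42 ≡ 1 (mod 7)


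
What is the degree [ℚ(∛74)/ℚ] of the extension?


∛74 has minimal polynomial x³ - 74 (irreducible over ℚ since 74 is not a perfect cube)

[ℚ(∛74)/ℚ] = 3


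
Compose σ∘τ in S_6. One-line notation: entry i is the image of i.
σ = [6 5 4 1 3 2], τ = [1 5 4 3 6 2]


σ∘τ: apply τ first, then σ
1 →τ 1 →σ 6
2 →τ 5 →σ 3
3 →τ 4 →σ 1
4 →τ 3 →σ 4
5 →τ 6 →σ 2
6 →τ 2 →σ 5

σ∘τ = [6 3 1 4 2 5]


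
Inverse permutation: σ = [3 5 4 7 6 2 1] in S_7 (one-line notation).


To find σ⁻¹, swap domain and range:
σ(1) = 3 → σ⁻¹(3) = 1
σ(2) = 5 → σ⁻¹(5) = 2
σ(3) = 4 → σ⁻¹(4) = 3
σ(4) = 7 → σ⁻¹(7) = 4
σ(5) = 6 → σ⁻¹(6) = 5
σ(6) = 2 → σ⁻¹(2) = 6
σ(7) = 1 → σ⁻¹(1) = 7

σ⁻¹ = [7 6 1 3 2 5 4]


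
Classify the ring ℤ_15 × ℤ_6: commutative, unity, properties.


Direct product ring; commutative with unity (1,1); but (1,0)·(0,1) = (0,0) gives zero divisors, so not an integral domain
Commutative: Yes
Integral domain: No
Has unity: Yes

ℤ_15 × ℤ_6: Commutative=Yes, Unity=Yes


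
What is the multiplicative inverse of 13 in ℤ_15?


Use the extended Euclidean algorithm to write 1 = 13·s + 15·t; then s mod 15 is the inverse.
Euclidean algorithm:
  13 = 0·15 + 13
  15 = 1·13 + 2
  13 = 6·2 + 1
  2 = 2·1 + 0
gcd(13,15) = 1
Back-substitution gives: 13·(7) + 15·(-6) = 1
So 13⁻¹ ≡ 7 ≡ 7 (mod 15)
Check: 13 × 7 = 91 ≡ 1 (mod 15) ✓

13⁻¹ ≡ 7 (mod 15)


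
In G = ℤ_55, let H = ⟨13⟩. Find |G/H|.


|⟨13⟩| = n / gcd(13, 55) = 55 / 1 = 55
H is normal (ℤ_55 is abelian).
|G/H| = |G| / |H| = 55 / 55 = 1

|G/H| = 1


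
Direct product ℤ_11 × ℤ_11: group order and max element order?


|ℤ_11 × ℤ_11| = 11 × 11 = 121
Max element order = lcm(11,11) = 11
Cyclic? No (gcd=11)

|ℤ_11×ℤ_11| = 121, max element order = 11


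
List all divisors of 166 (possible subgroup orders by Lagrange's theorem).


Lagrange's theorem: |H| divides |G|
|G| = 166
Divisors of 166: 1, 2, 83, 166

Possible subgroup orders: {1, 2, 83, 166}


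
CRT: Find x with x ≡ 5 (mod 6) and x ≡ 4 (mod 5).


m₁ = 6, m₂ = 5, gcd = 1, so CRT applies. M = m₁·m₂ = 30
Let M₁ = M/m₁ = 5, M₂ = M/m₂ = 6
Find y₁ ≡ M₁⁻¹ (mod m₁): 5⁻¹ ≡ 5 (mod 6)
Find y₂ ≡ M₂⁻¹ (mod m₂): 6⁻¹ ≡ 1 (mod 5)
x = a₁·M₁·y₁ + a₂·M₂·y₂ = 5·5·5 + 4·6·1 = 149
Reduce mod 30: x ≡ 29
Check: 29 mod 6 = 5 ✓, 29 mod 5 = 4 ✓

x ≡ 29 (mod 30)


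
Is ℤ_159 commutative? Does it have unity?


ℤ_159 is a commutative ring with unity 1; 159 = 3×53 is composite, so 3·53 ≡ 0 gives zero divisors (not an integral domain)
Commutative: Yes
Integral domain: No
Has unity: Yes

ℤ_159: Commutative=Yes, Unity=Yes


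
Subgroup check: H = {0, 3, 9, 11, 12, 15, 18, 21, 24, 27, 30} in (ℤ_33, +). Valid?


Subgroup test for H = {0, 3, 9, 11, 12, 15, 18, 21, 24, 27, 30} in (ℤ_33, +):
(1) 0 ∈ H? Yes
(2) Closure: for all a,b ∈ H, (a+b) mod 33 ∈ H? No  [counterexample: 3 + 3 = 6 ∉ H]
(3) Inverses: for all a ∈ H, -a mod 33 ∈ H? No

No, H is not a subgroup of ℤ_33


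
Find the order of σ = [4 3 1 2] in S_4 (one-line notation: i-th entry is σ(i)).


Cycle decomposition: (1 4 2 3)
Cycle lengths: 4
Order = lcm(4) = 4

ord(σ) = 4


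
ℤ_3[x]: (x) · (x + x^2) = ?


Expand and collect like terms; reduce coefficients mod 3:
x^0: 0·0 = 0 ≡ 0 (mod 3)
x^1: 0·1 + 1·0 = 0 ≡ 0 (mod 3)
x^2: 0·1 + 1·1 = 1 ≡ 1 (mod 3)
x^3: 1·1 = 1 ≡ 1 (mod 3)
Result: x^2 + x^3

f · g = x^2 + x^3


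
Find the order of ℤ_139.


ℤ_n has n elements.

|ℤ_139| = 139


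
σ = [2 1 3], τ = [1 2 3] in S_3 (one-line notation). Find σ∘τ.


σ∘τ: apply τ first, then σ
1 →τ 1 →σ 2
2 →τ 2 →σ 1
3 →τ 3 →σ 3

σ∘τ = [2 1 3]


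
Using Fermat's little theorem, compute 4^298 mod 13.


Fermat's little theorem: if p is prime and gcd(a,p)=1, then a^(p-1) ≡ 1 (mod p)
p = 13 is prime, gcd(4,13) = 1
Reduce exponent: 298 mod 12 = 10
So 4^298 ≡ 4^10 (mod 13)
4^10 mod 13 = 9

4^298 ≡ 9 (mod 13)


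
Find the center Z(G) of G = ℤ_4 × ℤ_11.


Z(G) = {g ∈ G | gx = xg for all x ∈ G}
Direct product of abelian groups is abelian, so Z(G) = G

Z(ℤ_4 × ℤ_11) = ℤ_4 × ℤ_11


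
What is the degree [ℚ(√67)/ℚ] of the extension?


√67 has minimal polynomial x² - 67 (irreducible over ℚ since 67 is squarefree)

[ℚ(√67)/ℚ] = 2


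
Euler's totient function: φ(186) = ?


Factor n: 186 = 2 × 3 × 31
φ(n) = n · ∏(1 - 1/p) over distinct primes p | n
φ(186) = 186 · (1 - 1/2) · (1 - 1/3) · (1 - 1/31) = 60

φ(186) = 60


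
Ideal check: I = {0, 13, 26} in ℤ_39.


Check ideal conditions for I = {0, 13, 26} in ℤ_39:
(1) I is an additive subgroup? Yes
(2) For r ∈ ℤ_39 and a ∈ I: r·a ∈ I? Yes

Yes, I is an ideal of ℤ_39


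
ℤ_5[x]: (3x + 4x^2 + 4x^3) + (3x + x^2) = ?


Add coefficients mod 5:
x^0: 0 + 0 = 0 (mod 5)
x^1: 3 + 3 = 1 (mod 5)
x^2: 4 + 1 = 0 (mod 5)
x^3: 4 + 0 = 4 (mod 5)
Result: x + 4x^3

f + g = x + 4x^3


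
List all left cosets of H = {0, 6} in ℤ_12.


H = {0, 6}, |H| = 2
Number of cosets = |G|/|H| = 12/2 = 6
0 + H = {0, 6}
1 + H = {1, 7}
2 + H = {2, 8}
3 + H = {3, 9}
4 + H = {4, 10}
5 + H = {5, 11}

Cosets: 0+H={0,6}; 1+H={1,7}; 2+H={2,8}; 3+H={3,9}; 4+H={4,10}; 5+H={5,11}


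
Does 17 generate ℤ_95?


g generates ℤ_n iff gcd(g, n) = 1
gcd(17, 95) = 1
Since gcd = 1, 17 is a generator.

Yes, 17 generates ℤ_95


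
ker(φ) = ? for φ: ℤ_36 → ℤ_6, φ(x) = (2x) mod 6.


Kernel = preimage of identity
ker(φ) = {x ∈ ℤ_36 : 2x ≡ 0 (mod 6)}. Since 6 | 36, φ is well-defined. The kernel is the cyclic subgroup ⟨3⟩ of ℤ_36 (order 12), i.e. {0, 3, 6, 9, 12, 15, 18, 21, 24, 27, 30, 33}

ker(φ) = {0, 3, 6, 9, 12, 15, 18, 21, 24, 27, 30, 33}


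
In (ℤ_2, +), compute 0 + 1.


Operation: addition mod 2
0 + 1 = (a + b) mod 2 with a = 0, b = 1

0 + 1 = 1


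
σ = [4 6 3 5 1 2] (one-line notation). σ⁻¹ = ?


To find σ⁻¹, swap domain and range:
σ(1) = 4 → σ⁻¹(4) = 1
σ(2) = 6 → σ⁻¹(6) = 2
σ(3) = 3 → σ⁻¹(3) = 3
σ(4) = 5 → σ⁻¹(5) = 4
σ(5) = 1 → σ⁻¹(1) = 5
σ(6) = 2 → σ⁻¹(2) = 6

σ⁻¹ = [5 6 3 1 4 2]


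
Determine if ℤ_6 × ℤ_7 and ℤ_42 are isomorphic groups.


Comparing ℤ_6 × ℤ_7 and ℤ_42:
gcd(6,7) = 1, so ℤ_6 × ℤ_7 ≅ ℤ_42 (CRT)

Yes, ℤ_6 × ℤ_7 ≅ ℤ_42


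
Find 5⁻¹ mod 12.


Use the extended Euclidean algorithm to write 1 = 5·s + 12·t; then s mod 12 is the inverse.
Euclidean algorithm:
  5 = 0·12 + 5
  12 = 2·5 + 2
  5 = 2·2 + 1
  2 = 2·1 + 0
gcd(5,12) = 1
Back-substitution gives: 5·(5) + 12·(-2) = 1
So 5⁻¹ ≡ 5 ≡ 5 (mod 12)
Check: 5 × 5 = 25 ≡ 1 (mod 12) ✓

5⁻¹ ≡ 5 (mod 12)


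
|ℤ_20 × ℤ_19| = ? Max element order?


|ℤ_20 × ℤ_19| = 20 × 19 = 380
Max element order = lcm(20,19) = 380
Cyclic? Yes (gcd=1)

|ℤ_20×ℤ_19| = 380, max element order = 380


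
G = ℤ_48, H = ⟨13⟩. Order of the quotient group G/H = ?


|⟨13⟩| = n / gcd(13, 48) = 48 / 1 = 48
H is normal (ℤ_48 is abelian).
|G/H| = |G| / |H| = 48 / 48 = 1

|G/H| = 1


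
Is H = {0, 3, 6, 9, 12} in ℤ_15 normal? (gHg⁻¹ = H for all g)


H = {0, 3, 6, 9, 12} in ℤ_15
ℤ_15 is abelian; every subgroup of an abelian group is normal

Yes, normal subgroup


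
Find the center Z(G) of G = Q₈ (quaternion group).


Z(G) = {g ∈ G | gx = xg for all x ∈ G}
In Q₈ = {±1, ±i, ±j, ±k}, only ±1 commute with every element

Z(Q₈ (quaternion group)) = {1, -1}


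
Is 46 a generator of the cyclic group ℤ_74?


g generates ℤ_n iff gcd(g, n) = 1
gcd(46, 74) = 2
Since gcd = 2 ≠ 1, ⟨46⟩ has order 37 < 74, so 46 is not a generator.

No, 46 does not generate ℤ_74


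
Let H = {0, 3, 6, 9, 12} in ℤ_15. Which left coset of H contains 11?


11 + H = {11 + h (mod 15) : h ∈ H}
11+0=11, 11+3=14, 11+6=2, 11+9=5, 11+12=8
11 + H = {2, 5, 8, 11, 14} = 2 + H

11 + H = {2, 5, 8, 11, 14}


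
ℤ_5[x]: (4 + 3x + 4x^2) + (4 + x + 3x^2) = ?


Add coefficients mod 5:
x^0: 4 + 4 = 3 (mod 5)
x^1: 3 + 1 = 4 (mod 5)
x^2: 4 + 3 = 2 (mod 5)
Result: 3 + 4x + 2x^2

f + g = 3 + 4x + 2x^2


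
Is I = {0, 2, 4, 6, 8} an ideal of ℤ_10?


Check ideal conditions for I = {0, 2, 4, 6, 8} in ℤ_10:
(1) I is an additive subgroup? Yes
(2) For r ∈ ℤ_10 and a ∈ I: r·a ∈ I? Yes

Yes, I is an ideal of ℤ_10


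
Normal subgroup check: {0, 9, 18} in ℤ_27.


H = {0, 9, 18} in ℤ_27
ℤ_27 is abelian; every subgroup of an abelian group is normal

Yes, normal subgroup


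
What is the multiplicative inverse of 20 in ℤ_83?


Use the extended Euclidean algorithm to write 1 = 20·s + 83·t; then s mod 83 is the inverse.
Euclidean algorithm:
  20 = 0·83 + 20
  83 = 4·20 + 3
  20 = 6·3 + 2
  3 = 1·2 + 1
  2 = 2·1 + 0
gcd(20,83) = 1
Back-substitution gives: 20·(-29) + 83·(7) = 1
So 20⁻¹ ≡ -29 ≡ 54 (mod 83)
Check: 20 × 54 = 1080 ≡ 1 (mod 83) ✓

20⁻¹ ≡ 54 (mod 83)


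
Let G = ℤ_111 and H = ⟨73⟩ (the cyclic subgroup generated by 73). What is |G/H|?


|⟨73⟩| = n / gcd(73, 111) = 111 / 1 = 111
H is normal (ℤ_111 is abelian).
|G/H| = |G| / |H| = 111 / 111 = 1

|G/H| = 1


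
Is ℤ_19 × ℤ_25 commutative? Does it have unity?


Direct product ring; commutative with unity (1,1); but (1,0)·(0,1) = (0,0) gives zero divisors, so not an integral domain
Commutative: Yes
Integral domain: No
Has unity: Yes

ℤ_19 × ℤ_25: Commutative=Yes, Unity=Yes


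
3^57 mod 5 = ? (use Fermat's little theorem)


Fermat's little theorem: if p is prime and gcd(a,p)=1, then a^(p-1) ≡ 1 (mod p)
p = 5 is prime, gcd(3,5) = 1
Reduce exponent: 57 mod 4 = 1
So 3^57 ≡ 3^1 (mod 5)
3^1 mod 5 = 3

3^57 ≡ 3 (mod 5)


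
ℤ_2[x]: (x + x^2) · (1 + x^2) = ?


Expand and collect like terms; reduce coefficients mod 2:
x^0: 0·1 = 0 ≡ 0 (mod 2)
x^1: 0·0 + 1·1 = 1 ≡ 1 (mod 2)
x^2: 0·1 + 1·0 + 1·1 = 1 ≡ 1 (mod 2)
x^3: 1·1 + 1·0 = 1 ≡ 1 (mod 2)
x^4: 1·1 = 1 ≡ 1 (mod 2)
Result: x + x^2 + x^3 + x^4

f · g = x + x^2 + x^3 + x^4


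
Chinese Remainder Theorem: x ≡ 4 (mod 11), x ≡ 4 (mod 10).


m₁ = 11, m₂ = 10, gcd = 1, so CRT applies. M = m₁·m₂ = 110
Let M₁ = M/m₁ = 10, M₂ = M/m₂ = 11
Find y₁ ≡ M₁⁻¹ (mod m₁): 10⁻¹ ≡ 10 (mod 11)
Find y₂ ≡ M₂⁻¹ (mod m₂): 11⁻¹ ≡ 1 (mod 10)
x = a₁·M₁·y₁ + a₂·M₂·y₂ = 4·10·10 + 4·11·1 = 444
Reduce mod 110: x ≡ 4
Check: 4 mod 11 = 4 ✓, 4 mod 10 = 4 ✓

x ≡ 4 (mod 110)


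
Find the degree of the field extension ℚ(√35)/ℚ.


√35 has minimal polynomial x² - 35 (irreducible over ℚ since 35 is squarefree)

[ℚ(√35)/ℚ] = 2


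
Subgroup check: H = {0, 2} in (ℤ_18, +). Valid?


Subgroup test for H = {0, 2} in (ℤ_18, +):
(1) 0 ∈ H? Yes
(2) Closure: for all a,b ∈ H, (a+b) mod 18 ∈ H? No  [counterexample: 2 + 2 = 4 ∉ H]
(3) Inverses: for all a ∈ H, -a mod 18 ∈ H? No

No, H is not a subgroup of ℤ_18


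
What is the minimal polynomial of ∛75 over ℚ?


∛75 satisfies x³ - 75 = 0, irreducible over ℚ (no rational root; 75 is not a perfect cube)

Minimal polynomial: x³ - 75


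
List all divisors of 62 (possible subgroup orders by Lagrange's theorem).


Lagrange's theorem: |H| divides |G|
|G| = 62
Divisors of 62: 1, 2, 31, 62

Possible subgroup orders: {1, 2, 31, 62}


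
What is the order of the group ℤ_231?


ℤ_n has n elements.

|ℤ_231| = 231


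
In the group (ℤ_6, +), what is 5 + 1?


Operation: addition mod 6
5 + 1 = (a + b) mod 6 with a = 5, b = 1

5 + 1 = 0


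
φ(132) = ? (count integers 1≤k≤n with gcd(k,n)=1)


Factor n: 132 = 2^2 × 3 × 11
φ(n) = n · ∏(1 - 1/p) over distinct primes p | n
φ(132) = 132 · (1 - 1/2) · (1 - 1/3) · (1 - 1/11) = 40

φ(132) = 40


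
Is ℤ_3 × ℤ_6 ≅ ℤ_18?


Comparing ℤ_3 × ℤ_6 and ℤ_18:
gcd(3,6) = 3 ≠ 1. Max element order in ℤ_3×ℤ_6 is lcm(3,6) = 6 < 18, so it has no element of order 18

No, ℤ_3 × ℤ_6 ≇ ℤ_18


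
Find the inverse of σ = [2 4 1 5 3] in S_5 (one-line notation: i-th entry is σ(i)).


To find σ⁻¹, swap domain and range:
σ(1) = 2 → σ⁻¹(2) = 1
σ(2) = 4 → σ⁻¹(4) = 2
σ(3) = 1 → σ⁻¹(1) = 3
σ(4) = 5 → σ⁻¹(5) = 4
σ(5) = 3 → σ⁻¹(3) = 5

σ⁻¹ = [3 1 5 2 4]


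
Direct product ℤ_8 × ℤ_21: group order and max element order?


|ℤ_8 × ℤ_21| = 8 × 21 = 168
Max element order = lcm(8,21) = 168
Cyclic? Yes (gcd=1)

|ℤ_8×ℤ_21| = 168, max element order = 168


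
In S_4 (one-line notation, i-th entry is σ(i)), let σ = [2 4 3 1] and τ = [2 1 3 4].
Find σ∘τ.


σ∘τ: apply τ first, then σ
1 →τ 2 →σ 4
2 →τ 1 →σ 2
3 →τ 3 →σ 3
4 →τ 4 →σ 1

σ∘τ = [4 2 3 1]


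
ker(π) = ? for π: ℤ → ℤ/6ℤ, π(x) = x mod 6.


Kernel = preimage of identity
ker(π) = multiples of 6 = 6ℤ

ker(π) = 6ℤ


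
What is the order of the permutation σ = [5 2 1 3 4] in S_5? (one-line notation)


Cycle decomposition: (1 5 4 3)
Cycle lengths: 4
Order = lcm(4) = 4

ord(σ) = 4


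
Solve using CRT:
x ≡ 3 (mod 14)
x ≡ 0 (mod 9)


m₁ = 14, m₂ = 9, gcd = 1, so CRT applies. M = m₁·m₂ = 126
Let M₁ = M/m₁ = 9, M₂ = M/m₂ = 14
Find y₁ ≡ M₁⁻¹ (mod m₁): 9⁻¹ ≡ 11 (mod 14)
Find y₂ ≡ M₂⁻¹ (mod m₂): 14⁻¹ ≡ 2 (mod 9)
x = a₁·M₁·y₁ + a₂·M₂·y₂ = 3·9·11 + 0·14·2 = 297
Reduce mod 126: x ≡ 45
Check: 45 mod 14 = 3 ✓, 45 mod 9 = 0 ✓

x ≡ 45 (mod 126)


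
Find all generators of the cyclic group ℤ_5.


g generates ℤ_n iff gcd(g,n) = 1
Checking each g ∈ {1,...,4}:
gcd(1,5) = 1
gcd(2,5) = 1
gcd(3,5) = 1
gcd(4,5) = 1
Generators: {1, 2, 3, 4}
Number of generators = φ(5) = 4

Generators of ℤ_5 = {1, 2, 3, 4}


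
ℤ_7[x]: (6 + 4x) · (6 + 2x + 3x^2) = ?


Expand and collect like terms; reduce coefficients mod 7:
x^0: 6·6 = 36 ≡ 1 (mod 7)
x^1: 6·2 + 4·6 = 36 ≡ 1 (mod 7)
x^2: 6·3 + 4·2 = 26 ≡ 5 (mod 7)
x^3: 4·3 = 12 ≡ 5 (mod 7)
Result: 1 + x + 5x^2 + 5x^3

f · g = 1 + x + 5x^2 + 5x^3


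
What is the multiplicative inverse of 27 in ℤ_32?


Use the extended Euclidean algorithm to write 1 = 27·s + 32·t; then s mod 32 is the inverse.
Euclidean algorithm:
  27 = 0·32 + 27
  32 = 1·27 + 5
  27 = 5·5 + 2
  5 = 2·2 + 1
  2 = 2·1 + 0
gcd(27,32) = 1
Back-substitution gives: 27·(-13) + 32·(11) = 1
So 27⁻¹ ≡ -13 ≡ 19 (mod 32)
Check: 27 × 19 = 513 ≡ 1 (mod 32) ✓

27⁻¹ ≡ 19 (mod 32)


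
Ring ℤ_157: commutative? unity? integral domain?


ℤ_157 is a commutative ring with unity 1; 157 is prime, so ℤ_157 is a field (hence an integral domain)
Commutative: Yes
Integral domain: Yes
Has unity: Yes

ℤ_157: Commutative=Yes, Unity=Yes


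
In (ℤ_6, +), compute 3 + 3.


Operation: addition mod 6
3 + 3 = (a + b) mod 6 with a = 3, b = 3

3 + 3 = 0


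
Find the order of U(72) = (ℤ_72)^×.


U(n) is the group of units mod n; |U(n)| = φ(n)
|U(72)| = φ(72) = 24

|U(72) = (ℤ_72)^×| = 24


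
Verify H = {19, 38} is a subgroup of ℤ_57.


Subgroup test for H = {19, 38} in (ℤ_57, +):
(1) 0 ∈ H? No
(2) Closure: for all a,b ∈ H, (a+b) mod 57 ∈ H? No  [counterexample: 19 + 38 = 0 ∉ H]
(3) Inverses: for all a ∈ H, -a mod 57 ∈ H? Yes

No, H is not a subgroup of ℤ_57


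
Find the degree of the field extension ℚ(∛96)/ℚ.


∛96 has minimal polynomial x³ - 96 (irreducible over ℚ since 96 is not a perfect cube)

[ℚ(∛96)/ℚ] = 3


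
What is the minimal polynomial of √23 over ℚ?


√23 satisfies x² - 23 = 0, irreducible over ℚ since 23 is squarefree

Minimal polynomial: x² - 23


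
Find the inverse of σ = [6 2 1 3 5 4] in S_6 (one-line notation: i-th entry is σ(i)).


To find σ⁻¹, swap domain and range:
σ(1) = 6 → σ⁻¹(6) = 1
σ(2) = 2 → σ⁻¹(2) = 2
σ(3) = 1 → σ⁻¹(1) = 3
σ(4) = 3 → σ⁻¹(3) = 4
σ(5) = 5 → σ⁻¹(5) = 5
σ(6) = 4 → σ⁻¹(4) = 6

σ⁻¹ = [3 2 4 6 5 1]


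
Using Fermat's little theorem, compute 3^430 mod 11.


Fermat's little theorem: if p is prime and gcd(a,p)=1, then a^(p-1) ≡ 1 (mod p)
p = 11 is prime, gcd(3,11) = 1
Reduce exponent: 430 mod 10 = 0
So 3^430 ≡ 3^0 (mod 11)
3^0 = 1

3^430 ≡ 1 (mod 11)


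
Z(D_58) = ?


Z(G) = {g ∈ G | gx = xg for all x ∈ G}
For even n, Z(D_n) = {e, r^(n/2)}: the 180° rotation r^29 commutes with every reflection and rotation

Z(D_58) = {e, r^29}


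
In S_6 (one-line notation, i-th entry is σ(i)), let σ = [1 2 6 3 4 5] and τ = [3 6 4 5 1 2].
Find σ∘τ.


σ∘τ: apply τ first, then σ
1 →τ 3 →σ 6
2 →τ 6 →σ 5
3 →τ 4 →σ 3
4 →τ 5 →σ 4
5 →τ 1 →σ 1
6 →τ 2 →σ 2

σ∘τ = [6 5 3 4 1 2]


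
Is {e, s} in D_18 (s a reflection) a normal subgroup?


H = {e, s} in D_18 (s a reflection)
r·s·r⁻¹ = sr⁻² ≠ s for n ≥ 3, so {e, s} is not closed under conjugation

No, not a normal subgroup


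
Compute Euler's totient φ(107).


Factor n: 107 = 107
φ(n) = n · ∏(1 - 1/p) over distinct primes p | n
φ(107) = 107 · (1 - 1/107) = 106

φ(107) = 106


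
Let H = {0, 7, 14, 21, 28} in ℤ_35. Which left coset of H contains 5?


5 + H = {5 + h (mod 35) : h ∈ H}
5+0=5, 5+7=12, 5+14=19, 5+21=26, 5+28=33

5 + H = {5, 12, 19, 26, 33}


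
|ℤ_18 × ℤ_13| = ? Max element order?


|ℤ_18 × ℤ_13| = 18 × 13 = 234
Max element order = lcm(18,13) = 234
Cyclic? Yes (gcd=1)

|ℤ_18×ℤ_13| = 234, max element order = 234


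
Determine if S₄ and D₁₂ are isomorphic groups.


Comparing S₄ and D₁₂:
S₄ has trivial center; D₁₂ has center {e, r⁶}

No, S₄ ≇ D₁₂


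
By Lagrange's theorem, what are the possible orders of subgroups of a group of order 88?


Lagrange's theorem: |H| divides |G|
|G| = 88
Divisors of 88: 1, 2, 4, 8, 11, 22, 44, 88

Possible subgroup orders: {1, 2, 4, 8, 11, 22, 44, 88}
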